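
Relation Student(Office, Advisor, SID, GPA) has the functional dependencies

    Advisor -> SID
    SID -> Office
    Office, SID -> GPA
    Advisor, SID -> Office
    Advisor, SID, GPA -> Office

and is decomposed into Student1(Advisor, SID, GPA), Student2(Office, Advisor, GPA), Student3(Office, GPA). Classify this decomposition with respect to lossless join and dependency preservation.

lossless but not dependency-preserving

Lossless test (chase): Rows 1 and 2 agree on Advisor; apply Advisor→SID and equate their SID entries. Rows 1 and 2 agree on SID; apply SID→Office and equate their Office entries. Row 1 is now all distinguished symbols — the join is lossless.
Dependency preservation: the restricted closure of {SID} across the fragments never reaches {Office}, so SID → Office cannot be enforced without a join — not preserved.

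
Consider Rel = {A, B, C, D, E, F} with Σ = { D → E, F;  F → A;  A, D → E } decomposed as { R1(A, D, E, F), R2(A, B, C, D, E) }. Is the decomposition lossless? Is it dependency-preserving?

lossless and dependency-preserving

Lossless test: (A, D, E)⁺ = {A, D, E, F}, which contains all of one fragment — lossless.
Dependency preservation: every FD's attributes lie within a single fragment, so each can be enforced locally — preserved.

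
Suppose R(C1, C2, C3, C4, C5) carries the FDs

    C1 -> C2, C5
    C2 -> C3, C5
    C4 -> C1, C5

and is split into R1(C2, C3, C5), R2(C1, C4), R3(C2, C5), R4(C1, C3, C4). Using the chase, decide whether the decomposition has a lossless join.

No

Chase test. Columns are C1, C2, C3, C4, C5; row i has aⱼ where attribute j ∈ Ri, else bᵢⱼ.
Initial tableau (one row per fragment):
  row 1: b11 a2 a3 b14 a5
  row 2: a1 b22 b23 a4 b25
  row 3: b31 a2 b33 b34 a5
  row 4: a1 b42 a3 a4 b45
Rows 2 and 4 agree on C1; apply C1→C2, C5 and equate their C2, C5 entries.
Rows 1 and 3 agree on C2; apply C2→C3, C5 and equate their C3, C5 entries.
Rows 2 and 4 agree on C2; apply C2→C3, C5 and equate their C3, C5 entries.
No row becomes fully distinguished — the join is lossy.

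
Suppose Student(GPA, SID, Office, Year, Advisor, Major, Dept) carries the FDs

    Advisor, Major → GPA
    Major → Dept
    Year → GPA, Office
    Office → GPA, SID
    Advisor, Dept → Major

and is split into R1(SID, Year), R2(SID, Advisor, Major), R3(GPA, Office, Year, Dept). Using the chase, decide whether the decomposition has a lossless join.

No

Chase test. Columns are GPA, SID, Office, Year, Advisor, Major, Dept; row i has aⱼ where attribute j ∈ Ri, else bᵢⱼ.
Initial tableau (one row per fragment):
  row 1: b11 a2 b13 a4 b15 b16 b17
  row 2: b21 a2 b23 b24 a5 a6 b27
  row 3: a1 b32 a3 a4 b35 b36 a7
Rows 1 and 3 agree on Year; apply Year→GPA, Office and equate their GPA, Office entries.
Rows 1 and 3 agree on Office; apply Office→GPA, SID and equate their GPA, SID entries.
No row becomes fully distinguished — the join is lossy.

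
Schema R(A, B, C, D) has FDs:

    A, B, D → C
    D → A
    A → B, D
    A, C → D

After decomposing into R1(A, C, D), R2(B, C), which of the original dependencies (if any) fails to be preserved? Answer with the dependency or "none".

Check A → B, D: no single fragment contains all of {A, B, D}, and the restricted closure of {A} across the fragments never reaches {B, D}.
A, B, D → C is preserved.
D → A is preserved.
A, C → D is preserved.

A → B, D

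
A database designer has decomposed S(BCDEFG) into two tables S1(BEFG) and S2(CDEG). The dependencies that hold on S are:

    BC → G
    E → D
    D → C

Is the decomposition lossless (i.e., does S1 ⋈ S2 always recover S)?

Common attributes: S1 ∩ S2 = {EG}.
Closure of {EG}: E → D applies, adding D; D → C applies, adding C. So (EG)⁺ = {CDEG}.
This closure contains every attribute of S2, so S1 ∩ S2 → S2. The join is lossless.

Yes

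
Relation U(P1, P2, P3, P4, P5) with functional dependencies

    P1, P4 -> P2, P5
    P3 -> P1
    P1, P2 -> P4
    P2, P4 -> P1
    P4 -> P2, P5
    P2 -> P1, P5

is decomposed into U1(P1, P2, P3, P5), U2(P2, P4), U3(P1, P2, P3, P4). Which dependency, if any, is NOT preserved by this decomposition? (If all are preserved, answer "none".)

P1, P4 → P2, P5: restricted closure across fragments reaches P2, P5.
P3 → P1 lies within U1.
P1, P2 → P4 lies within U3.
P2, P4 → P1 lies within U3.
P4 → P2, P5: restricted closure across fragments reaches P2, P5.
P2 → P1, P5 lies within U1.
Every dependency is enforceable on the fragments, so the decomposition is dependency-preserving.

none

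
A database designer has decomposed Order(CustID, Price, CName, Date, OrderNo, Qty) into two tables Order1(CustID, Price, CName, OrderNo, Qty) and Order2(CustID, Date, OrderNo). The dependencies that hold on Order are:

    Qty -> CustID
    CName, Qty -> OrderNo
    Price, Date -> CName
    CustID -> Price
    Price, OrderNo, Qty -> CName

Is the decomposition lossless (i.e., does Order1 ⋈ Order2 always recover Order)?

Common attributes: Order1 ∩ Order2 = {CustID, OrderNo}.
Closure of {CustID, OrderNo}: CustID → Price applies, adding Price. So (CustID, OrderNo)⁺ = {CustID, Price, OrderNo}.
The closure contains neither all of Order1 = {CustID, Price, CName, OrderNo, Qty} nor all of Order2 = {CustID, Date, OrderNo}, so the common attributes are not a superkey of either fragment. The join is lossy.

No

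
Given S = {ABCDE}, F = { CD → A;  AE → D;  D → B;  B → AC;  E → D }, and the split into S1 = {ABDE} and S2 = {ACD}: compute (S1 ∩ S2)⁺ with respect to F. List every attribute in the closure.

S1 ∩ S2 = {AD}.
D → B applies, adding B
B → AC applies, adding C
Closure: {ABCD}.

ABCD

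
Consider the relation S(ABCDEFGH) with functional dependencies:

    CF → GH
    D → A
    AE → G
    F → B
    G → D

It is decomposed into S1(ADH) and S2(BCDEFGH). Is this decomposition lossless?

Yes

Common attributes: S1 ∩ S2 = {DH}.
Closure of {DH}: D → A applies, adding A. So (DH)⁺ = {ADH}.
This closure contains every attribute of S1, so S1 ∩ S2 → S1. The join is lossless.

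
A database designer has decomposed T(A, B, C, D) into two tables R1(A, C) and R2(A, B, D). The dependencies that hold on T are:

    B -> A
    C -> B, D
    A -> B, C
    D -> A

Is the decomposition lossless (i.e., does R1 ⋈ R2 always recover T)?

Yes

Common attributes: R1 ∩ R2 = {A}.
Closure of {A}: A → B, C applies, adding B, C; C → B, D applies, adding D. So (A)⁺ = {A, B, C, D}.
This closure contains every attribute of R1, so R1 ∩ R2 → R1. The join is lossless.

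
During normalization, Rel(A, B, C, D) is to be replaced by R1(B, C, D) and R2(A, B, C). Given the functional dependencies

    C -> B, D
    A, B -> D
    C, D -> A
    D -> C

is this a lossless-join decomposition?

Common attributes: R1 ∩ R2 = {B, C}.
Closure of {B, C}: C → B, D applies, adding D; C, D → A applies, adding A. So (B, C)⁺ = {A, B, C, D}.
This closure contains every attribute of R1, so R1 ∩ R2 → R1. The join is lossless.

Yes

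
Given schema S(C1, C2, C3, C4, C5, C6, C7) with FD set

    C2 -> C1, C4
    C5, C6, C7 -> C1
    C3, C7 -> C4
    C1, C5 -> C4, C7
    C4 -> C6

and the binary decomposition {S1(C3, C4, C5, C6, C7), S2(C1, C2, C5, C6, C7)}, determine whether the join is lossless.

No

Common attributes: S1 ∩ S2 = {C5, C6, C7}.
Closure of {C5, C6, C7}: C5, C6, C7 → C1 applies, adding C1; C1, C5 → C4, C7 applies, adding C4. So (C5, C6, C7)⁺ = {C1, C4, C5, C6, C7}.
The closure contains neither all of S1 = {C3, C4, C5, C6, C7} nor all of S2 = {C1, C2, C5, C6, C7}, so the common attributes are not a superkey of either fragment. The join is lossy.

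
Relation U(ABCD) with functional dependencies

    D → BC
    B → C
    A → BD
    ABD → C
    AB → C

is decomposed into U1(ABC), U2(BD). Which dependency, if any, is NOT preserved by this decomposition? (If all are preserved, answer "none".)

A → BD

Check A → BD: no single fragment contains all of {ABD}, and the restricted closure of {A} across the fragments never reaches {BD}.
D → BC is preserved.
B → C is preserved.
ABD → C is preserved.
AB → C is preserved.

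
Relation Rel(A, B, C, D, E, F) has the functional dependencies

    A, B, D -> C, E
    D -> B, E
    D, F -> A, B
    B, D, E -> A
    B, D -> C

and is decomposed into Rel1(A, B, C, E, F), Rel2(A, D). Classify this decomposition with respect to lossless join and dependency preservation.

lossy and not dependency-preserving

Lossless test: (A)⁺ = {A}, which is a superkey of neither fragment — lossy.
Dependency preservation: the restricted closure of {A, B, D} across the fragments never reaches {C, E}, so A, B, D → C, E cannot be enforced without a join — not preserved.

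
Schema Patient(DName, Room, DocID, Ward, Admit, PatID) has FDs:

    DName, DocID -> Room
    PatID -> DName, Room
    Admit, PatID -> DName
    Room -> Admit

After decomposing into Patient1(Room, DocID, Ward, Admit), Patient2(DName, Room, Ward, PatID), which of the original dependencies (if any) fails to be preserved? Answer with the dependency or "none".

Check DName, DocID → Room: no single fragment contains all of {DName, Room, DocID}, and the restricted closure of {DName, DocID} across the fragments never reaches {Room}.
PatID → DName, Room is preserved.
Admit, PatID → DName is preserved.
Room → Admit is preserved.

DName, DocID -> Room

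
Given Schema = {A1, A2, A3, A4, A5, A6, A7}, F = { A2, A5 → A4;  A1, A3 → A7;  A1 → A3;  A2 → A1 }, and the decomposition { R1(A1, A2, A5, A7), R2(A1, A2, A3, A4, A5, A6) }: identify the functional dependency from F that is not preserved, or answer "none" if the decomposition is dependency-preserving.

A2, A5 → A4 lies within R2.
A1, A3 → A7: restricted closure across fragments reaches A7.
A1 → A3 lies within R2.
A2 → A1 lies within R1.
Every dependency is enforceable on the fragments, so the decomposition is dependency-preserving.

none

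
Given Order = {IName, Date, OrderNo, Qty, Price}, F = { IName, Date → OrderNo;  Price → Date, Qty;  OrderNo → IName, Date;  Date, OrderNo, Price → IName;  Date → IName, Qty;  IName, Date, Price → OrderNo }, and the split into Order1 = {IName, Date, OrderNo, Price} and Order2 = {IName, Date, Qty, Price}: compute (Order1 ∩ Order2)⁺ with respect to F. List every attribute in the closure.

IName, Date, OrderNo, Qty, Price

Order1 ∩ Order2 = {IName, Date, Price}.
IName, Date → OrderNo applies, adding OrderNo
Price → Date, Qty applies, adding Qty
Closure: {IName, Date, OrderNo, Qty, Price}.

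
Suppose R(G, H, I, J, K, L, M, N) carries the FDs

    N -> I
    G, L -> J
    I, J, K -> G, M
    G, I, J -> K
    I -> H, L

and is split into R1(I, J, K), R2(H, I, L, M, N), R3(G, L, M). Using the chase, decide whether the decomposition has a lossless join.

No

Chase test. Columns are G, H, I, J, K, L, M, N; row i has aⱼ where attribute j ∈ Ri, else bᵢⱼ.
Initial tableau (one row per fragment):
  row 1: b11 b12 a3 a4 a5 b16 b17 b18
  row 2: b21 a2 a3 b24 b25 a6 a7 a8
  row 3: a1 b32 b33 b34 b35 a6 a7 b38
Rows 1 and 2 agree on I; apply I→H, L and equate their H, L entries.
No row becomes fully distinguished — the join is lossy.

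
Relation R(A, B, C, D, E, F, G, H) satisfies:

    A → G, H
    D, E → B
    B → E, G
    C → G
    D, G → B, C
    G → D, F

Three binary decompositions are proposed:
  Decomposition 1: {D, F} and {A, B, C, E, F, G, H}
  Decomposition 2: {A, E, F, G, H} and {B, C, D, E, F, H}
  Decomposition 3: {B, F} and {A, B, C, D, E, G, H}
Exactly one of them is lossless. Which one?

Decomposition 3

Decomposition 1: common = {F}, closure = {F} → lossy.
Decomposition 2: common = {E, F, H}, closure = {E, F, H} → lossy.
Decomposition 3: common = {B}, closure = {B, C, D, E, F, G} → lossless.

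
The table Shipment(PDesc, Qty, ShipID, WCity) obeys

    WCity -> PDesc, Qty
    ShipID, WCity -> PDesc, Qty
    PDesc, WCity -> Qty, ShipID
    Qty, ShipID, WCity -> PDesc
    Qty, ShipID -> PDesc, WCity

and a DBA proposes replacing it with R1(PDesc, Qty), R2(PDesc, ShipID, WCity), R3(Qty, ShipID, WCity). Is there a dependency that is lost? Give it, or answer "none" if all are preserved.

none

WCity → PDesc, Qty: restricted closure across fragments reaches PDesc, Qty.
ShipID, WCity → PDesc, Qty: restricted closure across fragments reaches PDesc, Qty.
PDesc, WCity → Qty, ShipID: restricted closure across fragments reaches Qty, ShipID.
Qty, ShipID, WCity → PDesc: restricted closure across fragments reaches PDesc.
Qty, ShipID → PDesc, WCity: restricted closure across fragments reaches PDesc, WCity.
Every dependency is enforceable on the fragments, so the decomposition is dependency-preserving.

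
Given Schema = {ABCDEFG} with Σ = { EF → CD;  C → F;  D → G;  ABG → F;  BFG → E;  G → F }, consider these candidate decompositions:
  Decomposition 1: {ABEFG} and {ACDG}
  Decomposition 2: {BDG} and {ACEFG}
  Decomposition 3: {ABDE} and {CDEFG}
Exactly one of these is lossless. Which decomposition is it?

Decomposition 3

Decomposition 1: common = {AG}, closure = {AFG} → lossy.
Decomposition 2: common = {G}, closure = {FG} → lossy.
Decomposition 3: common = {DE}, closure = {CDEFG} → lossless.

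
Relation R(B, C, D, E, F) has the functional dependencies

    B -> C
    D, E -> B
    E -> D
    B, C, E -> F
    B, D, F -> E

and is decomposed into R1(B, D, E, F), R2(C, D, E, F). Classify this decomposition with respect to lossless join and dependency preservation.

lossless but not dependency-preserving

Lossless test: (D, E, F)⁺ = {B, C, D, E, F}, which contains all of one fragment — lossless.
Dependency preservation: the restricted closure of {B} across the fragments never reaches {C}, so B → C cannot be enforced without a join — not preserved.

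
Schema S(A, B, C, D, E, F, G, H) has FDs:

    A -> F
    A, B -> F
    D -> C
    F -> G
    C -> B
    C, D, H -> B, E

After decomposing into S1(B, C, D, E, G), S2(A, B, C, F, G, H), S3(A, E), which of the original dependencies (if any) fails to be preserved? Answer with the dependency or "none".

C, D, H -> B, E

Check C, D, H → B, E: no single fragment contains all of {B, C, D, E, H}, and the restricted closure of {C, D, H} across the fragments never reaches {B, E}.
A → F is preserved.
A, B → F is preserved.
D → C is preserved.
F → G is preserved.
C → B is preserved.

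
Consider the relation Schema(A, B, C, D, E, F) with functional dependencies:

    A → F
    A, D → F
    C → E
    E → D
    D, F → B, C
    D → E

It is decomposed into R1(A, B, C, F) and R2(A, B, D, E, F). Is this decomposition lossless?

Common attributes: R1 ∩ R2 = {A, B, F}.
No dependency enlarges {A, B, F}, so (A, B, F)⁺ = {A, B, F}.
The closure contains neither all of R1 = {A, B, C, F} nor all of R2 = {A, B, D, E, F}, so the common attributes are not a superkey of either fragment. The join is lossy.

No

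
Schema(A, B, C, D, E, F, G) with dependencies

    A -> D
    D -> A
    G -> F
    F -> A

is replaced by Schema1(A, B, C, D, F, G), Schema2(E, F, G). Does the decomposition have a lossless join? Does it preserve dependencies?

Lossless test: (F, G)⁺ = {A, D, F, G}, which is a superkey of neither fragment — lossy.
Dependency preservation: every FD's attributes lie within a single fragment, so each can be enforced locally — preserved.

lossy but dependency-preserving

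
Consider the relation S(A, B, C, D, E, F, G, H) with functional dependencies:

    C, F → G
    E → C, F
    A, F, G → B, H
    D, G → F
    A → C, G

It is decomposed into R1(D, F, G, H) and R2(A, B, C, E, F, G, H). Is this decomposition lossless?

Common attributes: R1 ∩ R2 = {F, G, H}.
No dependency enlarges {F, G, H}, so (F, G, H)⁺ = {F, G, H}.
The closure contains neither all of R1 = {D, F, G, H} nor all of R2 = {A, B, C, E, F, G, H}, so the common attributes are not a superkey of either fragment. The join is lossy.

No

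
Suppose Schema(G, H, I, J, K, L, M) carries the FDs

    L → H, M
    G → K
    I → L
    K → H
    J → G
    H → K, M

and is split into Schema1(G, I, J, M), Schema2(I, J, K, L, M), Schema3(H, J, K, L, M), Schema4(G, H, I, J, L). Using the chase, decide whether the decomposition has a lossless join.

Yes

Chase test. Columns are G, H, I, J, K, L, M; row i has aⱼ where attribute j ∈ Schemai, else bᵢⱼ.
Initial tableau (one row per fragment):
  row 1: a1 b12 a3 a4 b15 b16 a7
  row 2: b21 b22 a3 a4 a5 a6 a7
  row 3: b31 a2 b33 a4 a5 a6 a7
  row 4: a1 a2 a3 a4 b45 a6 b47
Rows 2 and 3 agree on L; apply L→H, M and equate their H, M entries.
Rows 2 and 4 agree on L; apply L→H, M and equate their H, M entries.
Rows 1 and 4 agree on G; apply G→K and equate their K entries.
Rows 1 and 2 agree on I; apply I→L and equate their L entries.
Rows 1 and 4 agree on K; apply K→H and equate their H entries.
Rows 1 and 2 agree on J; apply J→G and equate their G entries.
Rows 1 and 3 agree on J; apply J→G and equate their G entries.
Rows 1 and 2 agree on H; apply H→K, M and equate their K, M entries.
Row 1 is now all distinguished symbols — the join is lossless.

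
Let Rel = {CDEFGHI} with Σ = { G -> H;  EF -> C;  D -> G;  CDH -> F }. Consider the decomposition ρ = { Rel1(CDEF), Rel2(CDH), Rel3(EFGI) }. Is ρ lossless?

No

Chase test. Columns are CDEFGHI; row i has aⱼ where attribute j ∈ Reli, else bᵢⱼ.
Initial tableau (one row per fragment):
  row 1: a1 a2 a3 a4 b15 b16 b17
  row 2: a1 a2 b23 b24 b25 a6 b27
  row 3: b31 b32 a3 a4 a5 b36 a7
Rows 1 and 3 agree on EF; apply EF→C and equate their C entries.
Rows 1 and 2 agree on D; apply D→G and equate their G entries.
Rows 1 and 2 agree on G; apply G→H and equate their H entries.
Rows 1 and 2 agree on CDH; apply CDH→F and equate their F entries.
No row becomes fully distinguished — the join is lossy.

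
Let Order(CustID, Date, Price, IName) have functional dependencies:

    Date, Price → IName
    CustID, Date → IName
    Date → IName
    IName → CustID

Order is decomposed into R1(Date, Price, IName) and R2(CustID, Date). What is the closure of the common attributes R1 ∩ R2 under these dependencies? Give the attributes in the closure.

R1 ∩ R2 = {Date}.
Date → IName applies, adding IName
IName → CustID applies, adding CustID
Closure: {CustID, Date, IName}.

CustID, Date, IName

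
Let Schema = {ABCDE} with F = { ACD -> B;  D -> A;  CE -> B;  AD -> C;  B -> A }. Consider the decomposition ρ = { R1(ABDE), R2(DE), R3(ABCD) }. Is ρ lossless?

Chase test. Columns are ABCDE; row i has aⱼ where attribute j ∈ Ri, else bᵢⱼ.
Initial tableau (one row per fragment):
  row 1: a1 a2 b13 a4 a5
  row 2: b21 b22 b23 a4 a5
  row 3: a1 a2 a3 a4 b35
Rows 1 and 2 agree on D; apply D→A and equate their A entries.
Rows 1 and 2 agree on AD; apply AD→C and equate their C entries.
Rows 1 and 3 agree on AD; apply AD→C and equate their C entries.
Rows 1 and 2 agree on ACD; apply ACD→B and equate their B entries.
Row 1 is now all distinguished symbols — the join is lossless.

Yes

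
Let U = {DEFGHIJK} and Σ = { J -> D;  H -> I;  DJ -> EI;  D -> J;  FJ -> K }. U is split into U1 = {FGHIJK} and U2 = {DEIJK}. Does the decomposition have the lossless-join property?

Common attributes: U1 ∩ U2 = {IJK}.
Closure of {IJK}: J → D applies, adding D; DJ → EI applies, adding E. So (IJK)⁺ = {DEIJK}.
This closure contains every attribute of U2, so U1 ∩ U2 → U2. The join is lossless.

Yes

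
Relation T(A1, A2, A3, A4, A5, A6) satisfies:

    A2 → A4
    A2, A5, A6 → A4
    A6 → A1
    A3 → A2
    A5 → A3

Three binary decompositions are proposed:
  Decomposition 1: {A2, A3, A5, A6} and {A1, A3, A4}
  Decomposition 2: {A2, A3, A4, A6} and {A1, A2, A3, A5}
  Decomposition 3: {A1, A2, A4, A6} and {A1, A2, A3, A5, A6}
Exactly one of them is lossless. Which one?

Decomposition 3

Decomposition 1: common = {A3}, closure = {A2, A3, A4} → lossy.
Decomposition 2: common = {A2, A3}, closure = {A2, A3, A4} → lossy.
Decomposition 3: common = {A1, A2, A6}, closure = {A1, A2, A4, A6} → lossless.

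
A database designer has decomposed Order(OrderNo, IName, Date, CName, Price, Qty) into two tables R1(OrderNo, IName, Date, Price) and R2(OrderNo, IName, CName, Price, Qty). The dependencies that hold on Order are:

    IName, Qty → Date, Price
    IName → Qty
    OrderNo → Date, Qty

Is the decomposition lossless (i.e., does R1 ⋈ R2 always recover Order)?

Common attributes: R1 ∩ R2 = {OrderNo, IName, Price}.
Closure of {OrderNo, IName, Price}: IName → Qty applies, adding Qty; OrderNo → Date, Qty applies, adding Date. So (OrderNo, IName, Price)⁺ = {OrderNo, IName, Date, Price, Qty}.
This closure contains every attribute of R1, so R1 ∩ R2 → R1. The join is lossless.

Yes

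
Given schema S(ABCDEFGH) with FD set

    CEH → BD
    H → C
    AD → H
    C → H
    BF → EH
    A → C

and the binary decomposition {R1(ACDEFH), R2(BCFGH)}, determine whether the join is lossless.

No

Common attributes: R1 ∩ R2 = {CFH}.
No dependency enlarges {CFH}, so (CFH)⁺ = {CFH}.
The closure contains neither all of R1 = {ACDEFH} nor all of R2 = {BCFGH}, so the common attributes are not a superkey of either fragment. The join is lossy.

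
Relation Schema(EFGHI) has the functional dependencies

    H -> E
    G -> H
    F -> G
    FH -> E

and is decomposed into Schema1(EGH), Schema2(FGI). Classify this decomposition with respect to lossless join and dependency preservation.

lossless and dependency-preserving

Lossless test: (G)⁺ = {EGH}, which contains all of one fragment — lossless.
Dependency preservation: FH → E is not contained in any single fragment, but the restricted closure of its left-hand side across the fragments still reaches the right-hand side; the remaining FDs each lie inside some fragment. All dependencies are preserved.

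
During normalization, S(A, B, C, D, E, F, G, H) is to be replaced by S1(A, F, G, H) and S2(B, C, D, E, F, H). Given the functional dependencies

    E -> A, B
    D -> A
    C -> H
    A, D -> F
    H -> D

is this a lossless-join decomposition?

Common attributes: S1 ∩ S2 = {F, H}.
Closure of {F, H}: H → D applies, adding D; D → A applies, adding A. So (F, H)⁺ = {A, D, F, H}.
The closure contains neither all of S1 = {A, F, G, H} nor all of S2 = {B, C, D, E, F, H}, so the common attributes are not a superkey of either fragment. The join is lossy.

No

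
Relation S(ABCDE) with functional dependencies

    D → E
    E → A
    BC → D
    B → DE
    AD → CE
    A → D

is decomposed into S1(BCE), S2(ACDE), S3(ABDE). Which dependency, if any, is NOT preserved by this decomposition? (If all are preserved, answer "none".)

D → E lies within S2.
E → A lies within S2.
BC → D: restricted closure across fragments reaches D.
B → DE lies within S3.
AD → CE lies within S2.
A → D lies within S2.
Every dependency is enforceable on the fragments, so the decomposition is dependency-preserving.

none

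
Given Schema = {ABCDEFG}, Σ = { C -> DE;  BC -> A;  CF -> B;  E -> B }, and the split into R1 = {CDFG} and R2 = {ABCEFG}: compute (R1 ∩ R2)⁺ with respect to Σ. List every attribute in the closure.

ABCDEFG

R1 ∩ R2 = {CFG}.
C → DE applies, adding DE
CF → B applies, adding B
BC → A applies, adding A
Closure: {ABCDEFG}.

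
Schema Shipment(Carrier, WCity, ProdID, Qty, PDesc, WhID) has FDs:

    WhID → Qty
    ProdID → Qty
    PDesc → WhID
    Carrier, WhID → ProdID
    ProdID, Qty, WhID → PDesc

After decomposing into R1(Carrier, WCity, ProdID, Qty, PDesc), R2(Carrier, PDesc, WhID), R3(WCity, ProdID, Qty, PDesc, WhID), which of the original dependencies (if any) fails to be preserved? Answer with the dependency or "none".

WhID → Qty lies within R3.
ProdID → Qty lies within R1.
PDesc → WhID lies within R2.
Carrier, WhID → ProdID: restricted closure across fragments reaches ProdID.
ProdID, Qty, WhID → PDesc lies within R3.
Every dependency is enforceable on the fragments, so the decomposition is dependency-preserving.

none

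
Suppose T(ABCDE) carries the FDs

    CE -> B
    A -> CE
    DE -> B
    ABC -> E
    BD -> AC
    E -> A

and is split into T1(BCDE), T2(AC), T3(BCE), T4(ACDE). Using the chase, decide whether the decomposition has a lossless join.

Yes

Chase test. Columns are ABCDE; row i has aⱼ where attribute j ∈ Ti, else bᵢⱼ.
Initial tableau (one row per fragment):
  row 1: b11 a2 a3 a4 a5
  row 2: a1 b22 a3 b24 b25
  row 3: b31 a2 a3 b34 a5
  row 4: a1 b42 a3 a4 a5
Rows 1 and 4 agree on CE; apply CE→B and equate their B entries.
Rows 2 and 4 agree on A; apply A→CE and equate their CE entries.
Rows 1 and 4 agree on BD; apply BD→AC and equate their AC entries.
Rows 1 and 3 agree on E; apply E→A and equate their A entries.
Rows 1 and 2 agree on CE; apply CE→B and equate their B entries.
Row 1 is now all distinguished symbols — the join is lossless.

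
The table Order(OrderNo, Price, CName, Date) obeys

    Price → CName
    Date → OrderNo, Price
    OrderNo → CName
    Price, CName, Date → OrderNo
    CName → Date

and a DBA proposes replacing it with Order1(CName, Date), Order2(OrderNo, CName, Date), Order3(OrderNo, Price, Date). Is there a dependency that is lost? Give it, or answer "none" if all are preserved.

none

Price → CName: restricted closure across fragments reaches CName.
Date → OrderNo, Price lies within Order3.
OrderNo → CName lies within Order2.
Price, CName, Date → OrderNo: restricted closure across fragments reaches OrderNo.
CName → Date lies within Order1.
Every dependency is enforceable on the fragments, so the decomposition is dependency-preserving.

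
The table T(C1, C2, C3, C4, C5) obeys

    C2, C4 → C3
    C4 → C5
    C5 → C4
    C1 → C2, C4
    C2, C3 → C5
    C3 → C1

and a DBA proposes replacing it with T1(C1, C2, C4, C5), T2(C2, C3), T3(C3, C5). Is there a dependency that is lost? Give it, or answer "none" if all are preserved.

Check C2, C4 → C3: no single fragment contains all of {C2, C3, C4}, and the restricted closure of {C2, C4} across the fragments never reaches {C3}.
C4 → C5 is preserved.
C5 → C4 is preserved.
C1 → C2, C4 is preserved.
C2, C3 → C5 is preserved.
C3 → C1 is preserved.

C2, C4 → C3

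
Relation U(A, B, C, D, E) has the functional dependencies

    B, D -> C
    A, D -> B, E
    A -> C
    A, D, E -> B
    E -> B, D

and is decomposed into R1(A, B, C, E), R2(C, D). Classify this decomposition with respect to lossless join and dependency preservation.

Lossless test: (C)⁺ = {C}, which is a superkey of neither fragment — lossy.
Dependency preservation: the restricted closure of {B, D} across the fragments never reaches {C}, so B, D → C cannot be enforced without a join — not preserved.

lossy and not dependency-preserving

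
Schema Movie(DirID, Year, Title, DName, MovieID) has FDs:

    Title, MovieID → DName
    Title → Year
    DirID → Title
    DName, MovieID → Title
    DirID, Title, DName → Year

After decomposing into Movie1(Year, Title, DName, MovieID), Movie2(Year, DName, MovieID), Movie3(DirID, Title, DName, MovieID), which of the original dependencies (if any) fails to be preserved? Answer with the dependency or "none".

Title, MovieID → DName lies within Movie1.
Title → Year lies within Movie1.
DirID → Title lies within Movie3.
DName, MovieID → Title lies within Movie1.
DirID, Title, DName → Year: restricted closure across fragments reaches Year.
Every dependency is enforceable on the fragments, so the decomposition is dependency-preserving.

none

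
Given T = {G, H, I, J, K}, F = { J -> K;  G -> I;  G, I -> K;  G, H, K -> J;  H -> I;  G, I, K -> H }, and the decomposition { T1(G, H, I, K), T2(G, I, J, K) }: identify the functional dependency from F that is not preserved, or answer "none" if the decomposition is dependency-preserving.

J → K lies within T2.
G → I lies within T1.
G, I → K lies within T1.
G, H, K → J: restricted closure across fragments reaches J.
H → I lies within T1.
G, I, K → H lies within T1.
Every dependency is enforceable on the fragments, so the decomposition is dependency-preserving.

none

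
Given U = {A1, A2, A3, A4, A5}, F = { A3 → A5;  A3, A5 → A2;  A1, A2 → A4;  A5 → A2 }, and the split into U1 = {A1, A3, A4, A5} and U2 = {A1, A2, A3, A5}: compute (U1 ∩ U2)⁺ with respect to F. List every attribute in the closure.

A1, A2, A3, A4, A5

U1 ∩ U2 = {A1, A3, A5}.
A3, A5 → A2 applies, adding A2
A1, A2 → A4 applies, adding A4
Closure: {A1, A2, A3, A4, A5}.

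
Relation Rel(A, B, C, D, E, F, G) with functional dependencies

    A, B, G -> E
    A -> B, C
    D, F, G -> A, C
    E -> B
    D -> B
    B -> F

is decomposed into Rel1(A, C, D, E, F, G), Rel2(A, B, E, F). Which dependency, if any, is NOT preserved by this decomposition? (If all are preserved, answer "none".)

D -> B

Check D → B: no single fragment contains all of {B, D}, and the restricted closure of {D} across the fragments never reaches {B}.
A, B, G → E is preserved.
A → B, C is preserved.
D, F, G → A, C is preserved.
E → B is preserved.
B → F is preserved.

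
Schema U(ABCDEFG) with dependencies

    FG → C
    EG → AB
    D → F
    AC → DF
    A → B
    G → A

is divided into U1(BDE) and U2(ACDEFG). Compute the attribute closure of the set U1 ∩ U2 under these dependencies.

U1 ∩ U2 = {DE}.
D → F applies, adding F
Closure: {DEF}.

DEF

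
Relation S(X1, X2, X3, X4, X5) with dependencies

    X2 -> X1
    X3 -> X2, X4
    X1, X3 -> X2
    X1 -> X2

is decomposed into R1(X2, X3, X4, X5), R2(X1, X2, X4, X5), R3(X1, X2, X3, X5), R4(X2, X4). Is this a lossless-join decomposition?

Yes

Chase test. Columns are X1, X2, X3, X4, X5; row i has aⱼ where attribute j ∈ Ri, else bᵢⱼ.
Initial tableau (one row per fragment):
  row 1: b11 a2 a3 a4 a5
  row 2: a1 a2 b23 a4 a5
  row 3: a1 a2 a3 b34 a5
  row 4: b41 a2 b43 a4 b45
Rows 1 and 2 agree on X2; apply X2→X1 and equate their X1 entries.
Rows 1 and 4 agree on X2; apply X2→X1 and equate their X1 entries.
Rows 1 and 3 agree on X3; apply X3→X2, X4 and equate their X2, X4 entries.
Row 1 is now all distinguished symbols — the join is lossless.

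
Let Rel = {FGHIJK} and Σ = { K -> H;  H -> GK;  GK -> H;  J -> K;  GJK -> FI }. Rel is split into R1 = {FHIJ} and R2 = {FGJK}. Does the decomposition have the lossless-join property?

Common attributes: R1 ∩ R2 = {FJ}.
Closure of {FJ}: J → K applies, adding K; K → H applies, adding H; H → GK applies, adding G; GJK → FI applies, adding I. So (FJ)⁺ = {FGHIJK}.
This closure contains every attribute of R1, so R1 ∩ R2 → R1. The join is lossless.

Yes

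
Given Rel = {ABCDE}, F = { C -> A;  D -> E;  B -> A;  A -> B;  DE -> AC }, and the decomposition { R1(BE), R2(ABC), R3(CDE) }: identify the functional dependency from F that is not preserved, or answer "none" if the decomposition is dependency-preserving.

C → A lies within R2.
D → E lies within R3.
B → A lies within R2.
A → B lies within R2.
DE → AC: restricted closure across fragments reaches AC.
Every dependency is enforceable on the fragments, so the decomposition is dependency-preserving.

none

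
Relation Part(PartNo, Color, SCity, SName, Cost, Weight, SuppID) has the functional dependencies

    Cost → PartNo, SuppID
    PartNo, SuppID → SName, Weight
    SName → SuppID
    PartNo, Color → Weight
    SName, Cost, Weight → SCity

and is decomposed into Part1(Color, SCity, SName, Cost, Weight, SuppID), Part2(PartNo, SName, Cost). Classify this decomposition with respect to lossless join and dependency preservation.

Lossless test: (SName, Cost)⁺ = {PartNo, SCity, SName, Cost, Weight, SuppID}, which contains all of one fragment — lossless.
Dependency preservation: the restricted closure of {PartNo, SuppID} across the fragments never reaches {SName, Weight}, so PartNo, SuppID → SName, Weight cannot be enforced without a join — not preserved.

lossless but not dependency-preserving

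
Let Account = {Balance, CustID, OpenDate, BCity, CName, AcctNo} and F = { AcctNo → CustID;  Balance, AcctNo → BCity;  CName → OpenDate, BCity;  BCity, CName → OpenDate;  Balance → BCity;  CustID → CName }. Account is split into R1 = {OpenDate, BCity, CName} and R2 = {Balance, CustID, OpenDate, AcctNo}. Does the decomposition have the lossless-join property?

Common attributes: R1 ∩ R2 = {OpenDate}.
No dependency enlarges {OpenDate}, so (OpenDate)⁺ = {OpenDate}.
The closure contains neither all of R1 = {OpenDate, BCity, CName} nor all of R2 = {Balance, CustID, OpenDate, AcctNo}, so the common attributes are not a superkey of either fragment. The join is lossy.

No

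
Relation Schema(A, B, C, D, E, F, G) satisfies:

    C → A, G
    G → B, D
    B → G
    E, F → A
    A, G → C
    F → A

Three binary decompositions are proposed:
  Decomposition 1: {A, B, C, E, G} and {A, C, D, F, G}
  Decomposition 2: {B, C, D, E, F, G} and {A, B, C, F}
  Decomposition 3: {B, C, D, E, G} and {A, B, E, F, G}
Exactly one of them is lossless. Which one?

Decomposition 1: common = {A, C, G}, closure = {A, B, C, D, G} → lossy.
Decomposition 2: common = {B, C, F}, closure = {A, B, C, D, F, G} → lossless.
Decomposition 3: common = {B, E, G}, closure = {B, D, E, G} → lossy.

Decomposition 2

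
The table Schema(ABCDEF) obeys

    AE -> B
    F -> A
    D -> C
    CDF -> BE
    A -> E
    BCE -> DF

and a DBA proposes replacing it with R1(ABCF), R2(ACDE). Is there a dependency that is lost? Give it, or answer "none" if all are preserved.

BCE -> DF

Check BCE → DF: no single fragment contains all of {BCDEF}, and the restricted closure of {BCE} across the fragments never reaches {DF}.
AE → B is preserved.
F → A is preserved.
D → C is preserved.
CDF → BE is preserved.
A → E is preserved.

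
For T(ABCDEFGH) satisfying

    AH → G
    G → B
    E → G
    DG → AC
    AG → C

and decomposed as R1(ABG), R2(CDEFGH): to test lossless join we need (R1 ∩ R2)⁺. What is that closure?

BG

R1 ∩ R2 = {G}.
G → B applies, adding B
Closure: {BG}.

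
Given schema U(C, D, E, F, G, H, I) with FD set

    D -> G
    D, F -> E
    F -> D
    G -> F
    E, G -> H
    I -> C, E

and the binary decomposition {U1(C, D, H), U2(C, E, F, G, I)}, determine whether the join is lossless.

No

Common attributes: U1 ∩ U2 = {C}.
No dependency enlarges {C}, so (C)⁺ = {C}.
The closure contains neither all of U1 = {C, D, H} nor all of U2 = {C, E, F, G, I}, so the common attributes are not a superkey of either fragment. The join is lossy.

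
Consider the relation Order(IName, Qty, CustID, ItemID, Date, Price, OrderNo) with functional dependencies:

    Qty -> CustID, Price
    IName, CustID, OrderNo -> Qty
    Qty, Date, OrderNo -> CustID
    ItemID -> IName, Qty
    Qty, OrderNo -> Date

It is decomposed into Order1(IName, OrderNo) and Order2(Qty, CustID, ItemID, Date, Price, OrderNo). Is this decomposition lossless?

No

Common attributes: Order1 ∩ Order2 = {OrderNo}.
No dependency enlarges {OrderNo}, so (OrderNo)⁺ = {OrderNo}.
The closure contains neither all of Order1 = {IName, OrderNo} nor all of Order2 = {Qty, CustID, ItemID, Date, Price, OrderNo}, so the common attributes are not a superkey of either fragment. The join is lossy.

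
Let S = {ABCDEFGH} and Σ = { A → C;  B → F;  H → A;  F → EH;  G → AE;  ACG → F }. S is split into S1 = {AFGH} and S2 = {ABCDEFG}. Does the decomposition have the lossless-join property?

Common attributes: S1 ∩ S2 = {AFG}.
Closure of {AFG}: A → C applies, adding C; F → EH applies, adding EH. So (AFG)⁺ = {ACEFGH}.
This closure contains every attribute of S1, so S1 ∩ S2 → S1. The join is lossless.

Yes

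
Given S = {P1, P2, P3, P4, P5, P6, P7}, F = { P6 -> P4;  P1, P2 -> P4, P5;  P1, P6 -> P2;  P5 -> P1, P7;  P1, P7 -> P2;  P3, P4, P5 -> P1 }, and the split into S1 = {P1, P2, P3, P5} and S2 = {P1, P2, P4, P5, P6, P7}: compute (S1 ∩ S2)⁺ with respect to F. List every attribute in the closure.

P1, P2, P4, P5, P7

S1 ∩ S2 = {P1, P2, P5}.
P1, P2 → P4, P5 applies, adding P4
P5 → P1, P7 applies, adding P7
Closure: {P1, P2, P4, P5, P7}.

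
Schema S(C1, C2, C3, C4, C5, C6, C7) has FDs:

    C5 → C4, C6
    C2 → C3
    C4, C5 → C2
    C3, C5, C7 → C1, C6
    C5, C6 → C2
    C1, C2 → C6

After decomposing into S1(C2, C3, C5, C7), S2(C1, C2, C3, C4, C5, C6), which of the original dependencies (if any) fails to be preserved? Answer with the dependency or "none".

Check C3, C5, C7 → C1, C6: no single fragment contains all of {C1, C3, C5, C6, C7}, and the restricted closure of {C3, C5, C7} across the fragments never reaches {C1, C6}.
C5 → C4, C6 is preserved.
C2 → C3 is preserved.
C4, C5 → C2 is preserved.
C5, C6 → C2 is preserved.
C1, C2 → C6 is preserved.

C3, C5, C7 → C1, C6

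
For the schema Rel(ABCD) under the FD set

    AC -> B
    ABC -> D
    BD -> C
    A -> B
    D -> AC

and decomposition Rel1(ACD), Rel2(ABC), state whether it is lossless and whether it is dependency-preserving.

Lossless test: (AC)⁺ = {ABCD}, which contains all of one fragment — lossless.
Dependency preservation: ABC → D; BD → C are not contained in any single fragment, but the restricted closure of each left-hand side across the fragments still reaches the right-hand side; the remaining FDs each lie inside some fragment. All dependencies are preserved.

lossless and dependency-preserving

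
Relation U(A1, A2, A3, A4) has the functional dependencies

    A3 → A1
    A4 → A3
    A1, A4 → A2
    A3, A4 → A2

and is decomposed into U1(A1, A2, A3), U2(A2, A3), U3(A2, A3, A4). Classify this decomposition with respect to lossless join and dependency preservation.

Lossless test (chase): Rows 1 and 2 agree on A3; apply A3→A1 and equate their A1 entries. Rows 1 and 3 agree on A3; apply A3→A1 and equate their A1 entries. Row 3 is now all distinguished symbols — the join is lossless.
Dependency preservation: A1, A4 → A2 is not contained in any single fragment, but the restricted closure of its left-hand side across the fragments still reaches the right-hand side; the remaining FDs each lie inside some fragment. All dependencies are preserved.

lossless and dependency-preserving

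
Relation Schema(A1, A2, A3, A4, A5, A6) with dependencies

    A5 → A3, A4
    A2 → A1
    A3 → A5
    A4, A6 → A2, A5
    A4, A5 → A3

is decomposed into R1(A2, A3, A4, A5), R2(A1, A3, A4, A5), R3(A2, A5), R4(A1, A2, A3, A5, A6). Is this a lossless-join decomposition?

Chase test. Columns are A1, A2, A3, A4, A5, A6; row i has aⱼ where attribute j ∈ Ri, else bᵢⱼ.
Initial tableau (one row per fragment):
  row 1: b11 a2 a3 a4 a5 b16
  row 2: a1 b22 a3 a4 a5 b26
  row 3: b31 a2 b33 b34 a5 b36
  row 4: a1 a2 a3 b44 a5 a6
Rows 1 and 3 agree on A5; apply A5→A3, A4 and equate their A3, A4 entries.
Rows 1 and 4 agree on A5; apply A5→A3, A4 and equate their A3, A4 entries.
Rows 1 and 3 agree on A2; apply A2→A1 and equate their A1 entries.
Rows 1 and 4 agree on A2; apply A2→A1 and equate their A1 entries.
Row 4 is now all distinguished symbols — the join is lossless.

Yes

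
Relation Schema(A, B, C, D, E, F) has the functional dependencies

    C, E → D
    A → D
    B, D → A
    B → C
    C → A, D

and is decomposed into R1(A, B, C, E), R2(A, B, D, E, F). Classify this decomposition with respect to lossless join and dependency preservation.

Lossless test: (A, B, E)⁺ = {A, B, C, D, E}, which contains all of one fragment — lossless.
Dependency preservation: C, E → D; C → A, D are not contained in any single fragment, but the restricted closure of each left-hand side across the fragments still reaches the right-hand side; the remaining FDs each lie inside some fragment. All dependencies are preserved.

lossless and dependency-preserving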